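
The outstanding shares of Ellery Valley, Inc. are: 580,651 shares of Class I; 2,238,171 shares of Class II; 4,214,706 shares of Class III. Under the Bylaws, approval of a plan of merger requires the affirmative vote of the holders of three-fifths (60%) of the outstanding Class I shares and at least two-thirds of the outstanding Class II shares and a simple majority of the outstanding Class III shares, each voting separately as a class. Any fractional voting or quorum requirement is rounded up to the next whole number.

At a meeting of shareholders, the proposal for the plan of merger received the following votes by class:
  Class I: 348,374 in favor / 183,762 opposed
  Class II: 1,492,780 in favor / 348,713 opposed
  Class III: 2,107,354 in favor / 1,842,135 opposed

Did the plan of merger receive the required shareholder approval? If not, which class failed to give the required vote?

Class I: 3/5 of 580651 = 348390.60, rounded up to 348391; 348,391 required, 348,374 in favor — not approved.
Class II: 2/3 of 2238171 = 1492114; 1,492,114 required, 1,492,780 in favor — approved.
Class III: a majority of 4214706 is 2107354; 2,107,354 required, 2,107,354 in favor — approved.

Not approved — the Class I shares did not give the required vote.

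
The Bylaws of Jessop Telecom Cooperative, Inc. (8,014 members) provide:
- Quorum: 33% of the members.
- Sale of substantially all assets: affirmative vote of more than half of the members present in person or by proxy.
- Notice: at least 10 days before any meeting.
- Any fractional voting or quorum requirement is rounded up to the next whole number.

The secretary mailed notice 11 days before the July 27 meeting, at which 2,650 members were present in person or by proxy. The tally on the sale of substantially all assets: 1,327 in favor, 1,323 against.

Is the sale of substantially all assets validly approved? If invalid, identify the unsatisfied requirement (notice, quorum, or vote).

Notice: 11 days given; 10 required. Satisfied.
Quorum: 33% of 8,014 = 2,644.62, rounded up to 2,645; 2,650 present. Satisfied.
Vote: requires a majority of those present (2,650); a majority of 2650 is 1326, so 1,326 needed; 1,327 in favor. Satisfied.

Valid — all requirements satisfied.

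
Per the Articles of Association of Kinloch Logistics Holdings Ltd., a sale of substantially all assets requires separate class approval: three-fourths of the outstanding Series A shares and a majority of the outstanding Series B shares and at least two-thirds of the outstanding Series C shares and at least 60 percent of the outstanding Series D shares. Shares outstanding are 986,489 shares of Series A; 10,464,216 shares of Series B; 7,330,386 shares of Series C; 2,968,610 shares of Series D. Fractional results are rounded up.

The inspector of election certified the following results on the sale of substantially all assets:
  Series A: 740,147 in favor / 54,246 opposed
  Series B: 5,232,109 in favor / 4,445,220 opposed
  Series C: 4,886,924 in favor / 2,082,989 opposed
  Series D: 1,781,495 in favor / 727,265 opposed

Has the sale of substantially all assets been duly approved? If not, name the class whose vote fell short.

Approved — every class gave the required vote.

Series A: 3/4 of 986489 = 739866.75, rounded up to 739867; 739,867 required, 740,147 in favor — approved.
Series B: a majority of 10464216 is 5232109; 5,232,109 required, 5,232,109 in favor — approved.
Series C: 2/3 of 7330386 = 4886924; 4,886,924 required, 4,886,924 in favor — approved.
Series D: 3/5 of 2968610 = 1781166; 1,781,166 required, 1,781,495 in favor — approved.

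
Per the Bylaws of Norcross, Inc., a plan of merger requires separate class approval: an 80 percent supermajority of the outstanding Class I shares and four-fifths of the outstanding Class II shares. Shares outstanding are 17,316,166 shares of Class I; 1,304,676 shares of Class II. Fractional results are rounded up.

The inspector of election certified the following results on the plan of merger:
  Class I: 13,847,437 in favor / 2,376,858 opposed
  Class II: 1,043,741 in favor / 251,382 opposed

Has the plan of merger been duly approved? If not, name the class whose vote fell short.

Class I: 4/5 of 17316166 = 13852932.80, rounded up to 13852933; 13,852,933 required, 13,847,437 in favor — not approved.
Class II: 4/5 of 1304676 = 1043740.80, rounded up to 1043741; 1,043,741 required, 1,043,741 in favor — approved.

Not approved — the Class I shares did not give the required vote.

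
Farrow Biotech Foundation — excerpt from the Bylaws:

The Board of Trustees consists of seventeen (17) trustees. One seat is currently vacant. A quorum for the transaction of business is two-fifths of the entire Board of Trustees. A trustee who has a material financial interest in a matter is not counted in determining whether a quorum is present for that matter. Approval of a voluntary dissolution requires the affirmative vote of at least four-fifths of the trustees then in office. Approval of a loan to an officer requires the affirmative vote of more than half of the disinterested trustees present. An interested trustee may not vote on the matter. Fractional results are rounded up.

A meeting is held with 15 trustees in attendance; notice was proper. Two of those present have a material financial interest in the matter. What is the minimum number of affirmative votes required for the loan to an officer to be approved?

The loan to an officer requires a majority of the disinterested trustees present (15 − 2 = 13).
A majority of 13 is 7.

7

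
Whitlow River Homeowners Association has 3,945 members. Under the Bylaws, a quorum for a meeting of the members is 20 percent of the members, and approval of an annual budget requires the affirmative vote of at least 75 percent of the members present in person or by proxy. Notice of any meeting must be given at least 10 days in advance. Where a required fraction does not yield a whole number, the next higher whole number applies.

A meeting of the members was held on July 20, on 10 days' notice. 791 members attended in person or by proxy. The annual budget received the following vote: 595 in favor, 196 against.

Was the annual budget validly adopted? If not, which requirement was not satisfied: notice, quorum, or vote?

Notice: 10 days given; 10 required. Satisfied.
Quorum: 20% of 3,945 = 789; 791 present. Satisfied.
Vote: requires three-fourths of those present (791); 3/4 of 791 = 593.25, rounded up to 594, so 594 needed; 595 in favor. Satisfied.

Valid — all requirements satisfied.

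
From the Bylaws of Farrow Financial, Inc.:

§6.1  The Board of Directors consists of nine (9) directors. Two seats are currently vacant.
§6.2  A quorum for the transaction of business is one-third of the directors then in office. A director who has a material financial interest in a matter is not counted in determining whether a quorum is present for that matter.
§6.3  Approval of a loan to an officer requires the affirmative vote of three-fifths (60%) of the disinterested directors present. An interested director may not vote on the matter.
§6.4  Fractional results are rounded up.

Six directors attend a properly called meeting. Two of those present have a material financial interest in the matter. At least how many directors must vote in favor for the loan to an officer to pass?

3

The loan to an officer requires three-fifths of the disinterested directors present (6 − 2 = 4).
3/5 of 4 = 2.40, rounded up to 3.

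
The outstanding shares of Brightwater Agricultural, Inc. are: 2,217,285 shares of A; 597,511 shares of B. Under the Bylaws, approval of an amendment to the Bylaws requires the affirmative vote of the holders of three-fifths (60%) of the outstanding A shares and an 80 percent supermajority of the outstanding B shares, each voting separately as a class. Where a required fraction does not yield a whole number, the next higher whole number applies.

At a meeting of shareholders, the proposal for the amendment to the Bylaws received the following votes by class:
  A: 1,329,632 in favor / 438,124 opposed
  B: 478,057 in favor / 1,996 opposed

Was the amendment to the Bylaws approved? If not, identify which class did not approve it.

Not approved — the A shares did not give the required vote.

A: 3/5 of 2217285 = 1330371; 1,330,371 required, 1,329,632 in favor — not approved.
B: 4/5 of 597511 = 478008.80, rounded up to 478009; 478,009 required, 478,057 in favor — approved.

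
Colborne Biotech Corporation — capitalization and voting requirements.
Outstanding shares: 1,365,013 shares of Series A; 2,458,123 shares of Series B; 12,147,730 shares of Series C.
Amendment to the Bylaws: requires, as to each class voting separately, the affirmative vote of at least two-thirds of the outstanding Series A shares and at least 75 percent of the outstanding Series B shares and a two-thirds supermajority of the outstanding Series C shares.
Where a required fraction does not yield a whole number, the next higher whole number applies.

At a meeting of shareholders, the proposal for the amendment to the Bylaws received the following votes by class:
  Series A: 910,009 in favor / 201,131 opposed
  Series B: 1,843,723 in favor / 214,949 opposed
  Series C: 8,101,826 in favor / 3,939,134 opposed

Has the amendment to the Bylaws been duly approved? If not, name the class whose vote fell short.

Approved — every class gave the required vote.

Series A: 2/3 of 1365013 = 910008.67, rounded up to 910009; 910,009 required, 910,009 in favor — approved.
Series B: 3/4 of 2458123 = 1843592.25, rounded up to 1843593; 1,843,593 required, 1,843,723 in favor — approved.
Series C: 2/3 of 12147730 = 8098486.67, rounded up to 8098487; 8,098,487 required, 8,101,826 in favor — approved.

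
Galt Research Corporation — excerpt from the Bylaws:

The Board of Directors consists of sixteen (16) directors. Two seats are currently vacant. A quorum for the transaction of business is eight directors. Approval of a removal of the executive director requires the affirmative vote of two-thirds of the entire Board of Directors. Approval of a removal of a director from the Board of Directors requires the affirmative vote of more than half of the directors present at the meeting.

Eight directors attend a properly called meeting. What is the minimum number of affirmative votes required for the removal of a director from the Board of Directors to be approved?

5

The removal of a director from the Board of Directors requires a majority of the directors present (8).
A majority of 8 is 5.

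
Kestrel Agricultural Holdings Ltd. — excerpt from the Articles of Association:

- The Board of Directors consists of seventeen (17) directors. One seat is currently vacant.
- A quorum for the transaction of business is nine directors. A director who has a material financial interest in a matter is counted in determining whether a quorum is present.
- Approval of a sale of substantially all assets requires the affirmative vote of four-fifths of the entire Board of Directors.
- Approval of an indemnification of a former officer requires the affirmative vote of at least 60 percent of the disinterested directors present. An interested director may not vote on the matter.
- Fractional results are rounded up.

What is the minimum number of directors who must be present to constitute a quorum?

The quorum is fixed at 9.

9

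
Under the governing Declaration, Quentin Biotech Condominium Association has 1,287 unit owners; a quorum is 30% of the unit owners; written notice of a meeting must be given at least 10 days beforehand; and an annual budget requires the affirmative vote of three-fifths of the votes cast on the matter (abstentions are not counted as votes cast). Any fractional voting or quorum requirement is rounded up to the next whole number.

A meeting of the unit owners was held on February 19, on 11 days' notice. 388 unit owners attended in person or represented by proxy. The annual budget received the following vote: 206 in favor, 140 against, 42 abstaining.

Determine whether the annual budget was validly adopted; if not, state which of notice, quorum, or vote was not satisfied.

Invalid — vote requirement not satisfied.

Notice: 11 days given; 10 required. Satisfied.
Quorum: 30% of 1,287 = 386.10, rounded up to 387; 388 present. Satisfied.
Vote: requires three-fifths of the votes cast (388 − 42 abstaining = 346); 3/5 of 346 = 207.60, rounded up to 208, so 208 needed; 206 in favor. Not satisfied.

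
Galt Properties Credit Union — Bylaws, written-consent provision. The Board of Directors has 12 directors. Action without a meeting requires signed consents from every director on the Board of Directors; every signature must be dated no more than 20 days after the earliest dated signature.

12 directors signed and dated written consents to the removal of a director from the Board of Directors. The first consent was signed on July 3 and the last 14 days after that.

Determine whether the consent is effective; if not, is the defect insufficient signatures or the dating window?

Signatures required: the unanimous vote of 12 — unanimous means all 12, so 12 needed; 12 signed. Sufficient.
Dating window: the latest signature is 14 days after the earliest; the limit is 20 days. Within the window.

Effective — both the signature and dating-window requirements are satisfied.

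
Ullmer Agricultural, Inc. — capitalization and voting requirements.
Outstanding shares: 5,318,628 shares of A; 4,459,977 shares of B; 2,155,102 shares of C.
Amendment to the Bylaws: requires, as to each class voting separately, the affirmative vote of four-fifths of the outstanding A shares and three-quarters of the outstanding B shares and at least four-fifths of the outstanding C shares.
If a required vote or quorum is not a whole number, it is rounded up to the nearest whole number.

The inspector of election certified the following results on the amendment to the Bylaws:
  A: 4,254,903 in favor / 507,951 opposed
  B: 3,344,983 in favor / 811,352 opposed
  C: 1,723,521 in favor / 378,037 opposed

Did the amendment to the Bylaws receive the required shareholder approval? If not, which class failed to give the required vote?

Not approved — the C shares did not give the required vote.

A: 4/5 of 5318628 = 4254902.40, rounded up to 4254903; 4,254,903 required, 4,254,903 in favor — approved.
B: 3/4 of 4459977 = 3344982.75, rounded up to 3344983; 3,344,983 required, 3,344,983 in favor — approved.
C: 4/5 of 2155102 = 1724081.60, rounded up to 1724082; 1,724,082 required, 1,723,521 in favor — not approved.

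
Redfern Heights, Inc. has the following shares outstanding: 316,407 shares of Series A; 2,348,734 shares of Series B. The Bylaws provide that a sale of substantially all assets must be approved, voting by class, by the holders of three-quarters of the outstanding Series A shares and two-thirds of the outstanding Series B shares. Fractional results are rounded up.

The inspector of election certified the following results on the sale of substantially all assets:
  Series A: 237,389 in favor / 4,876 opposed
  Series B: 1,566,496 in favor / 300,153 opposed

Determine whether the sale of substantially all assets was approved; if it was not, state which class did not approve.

Series A: 3/4 of 316407 = 237305.25, rounded up to 237306; 237,306 required, 237,389 in favor — approved.
Series B: 2/3 of 2348734 = 1565822.67, rounded up to 1565823; 1,565,823 required, 1,566,496 in favor — approved.

Approved — every class gave the required vote.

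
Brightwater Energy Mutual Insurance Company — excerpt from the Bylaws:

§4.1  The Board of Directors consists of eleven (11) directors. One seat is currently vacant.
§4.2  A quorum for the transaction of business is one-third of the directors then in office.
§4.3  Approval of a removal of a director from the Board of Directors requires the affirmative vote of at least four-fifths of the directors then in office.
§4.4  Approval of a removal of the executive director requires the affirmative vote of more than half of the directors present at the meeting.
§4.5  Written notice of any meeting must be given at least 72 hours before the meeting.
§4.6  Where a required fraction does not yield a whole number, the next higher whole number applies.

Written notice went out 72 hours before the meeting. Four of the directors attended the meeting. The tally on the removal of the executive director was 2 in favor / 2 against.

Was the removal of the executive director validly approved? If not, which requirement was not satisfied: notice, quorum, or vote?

Invalid — vote requirement not satisfied.

Notice: 72 hours given; 72 required (72 ≥ 72). Satisfied.
Quorum: 4 present; quorum is 4. Satisfied.
Vote: the removal of the executive director requires a majority of the directors present (4). A majority of 4 is 3, so 3 affirmative votes are needed; 2 voted in favor. Not satisfied.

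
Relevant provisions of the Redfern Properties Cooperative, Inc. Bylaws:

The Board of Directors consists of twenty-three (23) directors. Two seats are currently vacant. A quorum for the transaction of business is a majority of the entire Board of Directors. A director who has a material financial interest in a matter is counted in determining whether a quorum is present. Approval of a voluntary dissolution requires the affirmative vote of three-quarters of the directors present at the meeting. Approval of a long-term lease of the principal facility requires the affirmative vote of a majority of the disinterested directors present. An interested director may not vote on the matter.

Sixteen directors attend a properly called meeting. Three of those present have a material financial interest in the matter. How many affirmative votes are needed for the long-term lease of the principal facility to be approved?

The long-term lease of the principal facility requires a majority of the disinterested directors present (16 − 3 = 13).
A majority of 13 is 7.

7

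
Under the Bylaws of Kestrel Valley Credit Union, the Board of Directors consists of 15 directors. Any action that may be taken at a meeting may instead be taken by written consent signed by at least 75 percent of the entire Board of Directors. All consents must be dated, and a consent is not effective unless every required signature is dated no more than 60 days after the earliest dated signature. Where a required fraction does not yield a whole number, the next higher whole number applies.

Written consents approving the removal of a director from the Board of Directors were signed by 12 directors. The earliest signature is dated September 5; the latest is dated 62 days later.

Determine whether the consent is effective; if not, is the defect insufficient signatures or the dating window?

Signatures required: at least 75 percent of 15 — 3/4 of 15 = 11.25, rounded up to 12, so 12 needed; 12 signed. Sufficient.
Dating window: the latest signature is 62 days after the earliest; the limit is 60 days. Outside the window.

Not effective — dating-window requirement not satisfied.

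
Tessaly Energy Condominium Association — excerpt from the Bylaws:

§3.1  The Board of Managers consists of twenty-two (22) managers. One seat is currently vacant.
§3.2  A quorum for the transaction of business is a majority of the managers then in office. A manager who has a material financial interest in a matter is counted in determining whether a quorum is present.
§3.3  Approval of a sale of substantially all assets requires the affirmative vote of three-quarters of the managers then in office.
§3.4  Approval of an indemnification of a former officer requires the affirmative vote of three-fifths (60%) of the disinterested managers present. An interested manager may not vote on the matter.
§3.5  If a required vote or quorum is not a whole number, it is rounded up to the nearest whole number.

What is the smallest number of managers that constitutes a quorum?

A majority of 21 is 11.

11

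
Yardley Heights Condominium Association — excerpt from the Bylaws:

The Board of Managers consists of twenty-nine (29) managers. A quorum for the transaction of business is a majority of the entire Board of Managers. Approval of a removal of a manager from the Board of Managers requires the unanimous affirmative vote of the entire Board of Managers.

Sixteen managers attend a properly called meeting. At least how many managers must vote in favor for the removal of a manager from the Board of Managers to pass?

29

The removal of a manager from the Board of Managers requires the unanimous vote of the entire Board of Managers (29).
Unanimous means all 29.
(Only 16 can vote, so the removal of a manager from the Board of Managers cannot pass at this meeting, but the required vote is still 29.)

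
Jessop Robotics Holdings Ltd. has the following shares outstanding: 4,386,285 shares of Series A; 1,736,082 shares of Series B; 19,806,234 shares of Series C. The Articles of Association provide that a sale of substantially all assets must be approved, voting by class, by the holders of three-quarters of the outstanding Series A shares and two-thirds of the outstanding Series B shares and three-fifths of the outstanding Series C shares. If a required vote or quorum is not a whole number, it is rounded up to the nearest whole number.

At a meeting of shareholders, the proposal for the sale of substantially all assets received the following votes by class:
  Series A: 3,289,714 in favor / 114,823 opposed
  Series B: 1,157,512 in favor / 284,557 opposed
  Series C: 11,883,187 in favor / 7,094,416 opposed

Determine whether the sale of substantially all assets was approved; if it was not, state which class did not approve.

Not approved — the Series C shares did not give the required vote.

Series A: 3/4 of 4386285 = 3289713.75, rounded up to 3289714; 3,289,714 required, 3,289,714 in favor — approved.
Series B: 2/3 of 1736082 = 1157388; 1,157,388 required, 1,157,512 in favor — approved.
Series C: 3/5 of 19806234 = 11883740.40, rounded up to 11883741; 11,883,741 required, 11,883,187 in favor — not approved.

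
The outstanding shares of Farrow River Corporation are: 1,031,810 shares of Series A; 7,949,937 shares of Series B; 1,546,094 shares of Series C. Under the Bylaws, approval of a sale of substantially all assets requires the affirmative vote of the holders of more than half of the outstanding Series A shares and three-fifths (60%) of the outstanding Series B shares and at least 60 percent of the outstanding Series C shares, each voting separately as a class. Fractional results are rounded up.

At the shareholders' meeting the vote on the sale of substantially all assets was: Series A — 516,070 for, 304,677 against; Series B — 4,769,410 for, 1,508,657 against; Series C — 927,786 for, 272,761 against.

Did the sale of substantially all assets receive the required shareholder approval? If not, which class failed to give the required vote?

Not approved — the Series B shares did not give the required vote.

Series A: a majority of 1031810 is 515906; 515,906 required, 516,070 in favor — approved.
Series B: 3/5 of 7949937 = 4769962.20, rounded up to 4769963; 4,769,963 required, 4,769,410 in favor — not approved.
Series C: 3/5 of 1546094 = 927656.40, rounded up to 927657; 927,657 required, 927,786 in favor — approved.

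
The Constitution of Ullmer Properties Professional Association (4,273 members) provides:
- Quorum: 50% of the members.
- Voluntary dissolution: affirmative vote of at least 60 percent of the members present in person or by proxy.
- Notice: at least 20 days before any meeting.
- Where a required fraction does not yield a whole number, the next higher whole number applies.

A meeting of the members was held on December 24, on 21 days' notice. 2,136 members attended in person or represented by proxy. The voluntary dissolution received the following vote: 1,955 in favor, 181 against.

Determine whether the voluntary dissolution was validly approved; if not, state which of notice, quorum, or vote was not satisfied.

Notice: 21 days given; 20 required. Satisfied.
Quorum: 50% of 4,273 = 2,136.50, rounded up to 2,137; 2,136 present. Not satisfied.
Vote: requires three-fifths of those present (2,136); 3/5 of 2136 = 1281.60, rounded up to 1282, so 1,282 needed; 1,955 in favor. Satisfied.

Invalid — quorum requirement not satisfied.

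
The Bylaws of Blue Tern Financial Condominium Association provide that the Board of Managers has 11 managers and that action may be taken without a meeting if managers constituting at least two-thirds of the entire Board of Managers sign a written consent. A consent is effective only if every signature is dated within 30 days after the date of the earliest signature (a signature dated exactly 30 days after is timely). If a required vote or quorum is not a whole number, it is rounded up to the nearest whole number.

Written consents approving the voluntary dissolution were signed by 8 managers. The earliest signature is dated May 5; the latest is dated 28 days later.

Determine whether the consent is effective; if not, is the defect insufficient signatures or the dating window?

Effective — both the signature and dating-window requirements are satisfied.

Signatures required: at least two-thirds of 11 — 2/3 of 11 = 7.33, rounded up to 8, so 8 needed; 8 signed. Sufficient.
Dating window: the latest signature is 28 days after the earliest; the limit is 30 days. Within the window.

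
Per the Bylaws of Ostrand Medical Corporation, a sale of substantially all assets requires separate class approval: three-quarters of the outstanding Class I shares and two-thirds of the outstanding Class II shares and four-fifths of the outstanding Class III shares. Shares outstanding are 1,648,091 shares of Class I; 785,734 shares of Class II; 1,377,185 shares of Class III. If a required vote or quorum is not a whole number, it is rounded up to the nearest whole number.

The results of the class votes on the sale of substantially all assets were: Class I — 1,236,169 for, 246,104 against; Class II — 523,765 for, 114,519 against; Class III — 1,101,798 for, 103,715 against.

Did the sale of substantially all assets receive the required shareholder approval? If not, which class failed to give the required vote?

Not approved — the Class II shares did not give the required vote.

Class I: 3/4 of 1648091 = 1236068.25, rounded up to 1236069; 1,236,069 required, 1,236,169 in favor — approved.
Class II: 2/3 of 785734 = 523822.67, rounded up to 523823; 523,823 required, 523,765 in favor — not approved.
Class III: 4/5 of 1377185 = 1101748; 1,101,748 required, 1,101,798 in favor — approved.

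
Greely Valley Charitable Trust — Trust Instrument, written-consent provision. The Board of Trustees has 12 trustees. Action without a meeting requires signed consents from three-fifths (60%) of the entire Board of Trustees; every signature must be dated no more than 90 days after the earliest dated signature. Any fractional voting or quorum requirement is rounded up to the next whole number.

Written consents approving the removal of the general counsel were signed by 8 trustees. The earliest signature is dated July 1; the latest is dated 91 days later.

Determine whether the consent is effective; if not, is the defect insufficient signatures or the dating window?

Not effective — dating-window requirement not satisfied.

Signatures required: three-fifths (60%) of 12 — 3/5 of 12 = 7.20, rounded up to 8, so 8 needed; 8 signed. Sufficient.
Dating window: the latest signature is 91 days after the earliest; the limit is 90 days. Outside the window.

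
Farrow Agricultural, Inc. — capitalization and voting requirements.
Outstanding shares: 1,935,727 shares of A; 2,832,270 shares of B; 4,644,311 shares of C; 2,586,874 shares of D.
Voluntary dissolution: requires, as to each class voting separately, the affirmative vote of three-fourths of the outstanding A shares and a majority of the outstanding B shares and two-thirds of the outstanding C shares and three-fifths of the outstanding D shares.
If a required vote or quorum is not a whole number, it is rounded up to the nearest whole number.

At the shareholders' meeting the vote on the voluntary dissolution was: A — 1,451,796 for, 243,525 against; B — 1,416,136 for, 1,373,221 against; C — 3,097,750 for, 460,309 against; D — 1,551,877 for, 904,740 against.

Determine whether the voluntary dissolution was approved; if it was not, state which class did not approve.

Not approved — the D shares did not give the required vote.

A: 3/4 of 1935727 = 1451795.25, rounded up to 1451796; 1,451,796 required, 1,451,796 in favor — approved.
B: a majority of 2832270 is 1416136; 1,416,136 required, 1,416,136 in favor — approved.
C: 2/3 of 4644311 = 3096207.33, rounded up to 3096208; 3,096,208 required, 3,097,750 in favor — approved.
D: 3/5 of 2586874 = 1552124.40, rounded up to 1552125; 1,552,125 required, 1,551,877 in favor — not approved.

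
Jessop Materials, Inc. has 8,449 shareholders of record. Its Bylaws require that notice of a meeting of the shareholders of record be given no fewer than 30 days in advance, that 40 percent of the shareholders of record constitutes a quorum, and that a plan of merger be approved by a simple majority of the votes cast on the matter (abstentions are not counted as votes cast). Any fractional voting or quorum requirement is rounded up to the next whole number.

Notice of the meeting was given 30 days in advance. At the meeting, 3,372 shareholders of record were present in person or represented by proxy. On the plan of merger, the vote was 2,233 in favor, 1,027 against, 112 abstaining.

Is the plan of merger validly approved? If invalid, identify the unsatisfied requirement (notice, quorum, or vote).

Invalid — quorum requirement not satisfied.

Notice: 30 days given; 30 required. Satisfied.
Quorum: 40% of 8,449 = 3,379.60, rounded up to 3,380; 3,372 present. Not satisfied.
Vote: requires a majority of the votes cast (3,372 − 112 abstaining = 3,260); a majority of 3260 is 1631, so 1,631 needed; 2,233 in favor. Satisfied.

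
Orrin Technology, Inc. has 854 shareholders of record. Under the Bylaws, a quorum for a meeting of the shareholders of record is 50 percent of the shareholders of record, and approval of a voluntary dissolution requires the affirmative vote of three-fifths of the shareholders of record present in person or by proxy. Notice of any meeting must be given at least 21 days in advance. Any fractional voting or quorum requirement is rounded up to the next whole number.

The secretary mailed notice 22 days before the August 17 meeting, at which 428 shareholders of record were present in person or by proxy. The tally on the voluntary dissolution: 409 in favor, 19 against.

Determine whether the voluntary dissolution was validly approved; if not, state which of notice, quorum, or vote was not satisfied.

Notice: 22 days given; 21 required. Satisfied.
Quorum: 50% of 854 = 427; 428 present. Satisfied.
Vote: requires three-fifths of those present (428); 3/5 of 428 = 256.80, rounded up to 257, so 257 needed; 409 in favor. Satisfied.

Valid — all requirements satisfied.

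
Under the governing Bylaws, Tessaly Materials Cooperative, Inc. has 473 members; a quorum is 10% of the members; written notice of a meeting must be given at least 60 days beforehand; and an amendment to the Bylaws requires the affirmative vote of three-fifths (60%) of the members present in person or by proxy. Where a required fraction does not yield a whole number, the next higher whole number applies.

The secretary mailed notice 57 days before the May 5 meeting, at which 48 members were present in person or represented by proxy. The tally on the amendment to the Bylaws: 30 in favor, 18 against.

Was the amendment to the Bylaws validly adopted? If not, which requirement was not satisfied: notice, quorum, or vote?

Notice: 57 days given; 60 required. Not satisfied.
Quorum: 10% of 473 = 47.30, rounded up to 48; 48 present. Satisfied.
Vote: requires three-fifths of those present (48); 3/5 of 48 = 28.80, rounded up to 29, so 29 needed; 30 in favor. Satisfied.

Invalid — notice requirement not satisfied.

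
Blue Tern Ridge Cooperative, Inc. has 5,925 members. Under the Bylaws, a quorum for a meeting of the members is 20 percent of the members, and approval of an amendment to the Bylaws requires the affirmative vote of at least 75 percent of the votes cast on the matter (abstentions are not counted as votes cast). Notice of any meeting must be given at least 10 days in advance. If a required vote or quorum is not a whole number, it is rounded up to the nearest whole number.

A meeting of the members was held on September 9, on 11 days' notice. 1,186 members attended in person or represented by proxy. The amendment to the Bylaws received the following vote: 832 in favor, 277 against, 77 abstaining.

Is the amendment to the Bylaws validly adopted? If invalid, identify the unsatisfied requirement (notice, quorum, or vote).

Notice: 11 days given; 10 required. Satisfied.
Quorum: 20% of 5,925 = 1,185; 1,186 present. Satisfied.
Vote: requires three-fourths of the votes cast (1,186 − 77 abstaining = 1,109); 3/4 of 1109 = 831.75, rounded up to 832, so 832 needed; 832 in favor. Satisfied.

Valid — all requirements satisfied.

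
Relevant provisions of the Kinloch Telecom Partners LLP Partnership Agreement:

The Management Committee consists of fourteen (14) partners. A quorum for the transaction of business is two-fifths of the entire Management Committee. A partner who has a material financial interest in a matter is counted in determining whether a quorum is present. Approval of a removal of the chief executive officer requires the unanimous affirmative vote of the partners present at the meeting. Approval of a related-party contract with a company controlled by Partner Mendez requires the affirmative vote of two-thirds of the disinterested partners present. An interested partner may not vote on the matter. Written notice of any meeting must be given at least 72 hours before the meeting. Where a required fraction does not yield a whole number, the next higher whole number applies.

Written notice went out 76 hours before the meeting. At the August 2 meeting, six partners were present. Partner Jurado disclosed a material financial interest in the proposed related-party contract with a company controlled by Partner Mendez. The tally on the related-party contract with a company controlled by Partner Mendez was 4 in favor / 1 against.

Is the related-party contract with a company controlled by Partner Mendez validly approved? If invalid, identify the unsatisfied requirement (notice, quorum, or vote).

Valid — all requirements satisfied.

Notice: 76 hours given; 72 required (76 ≥ 72). Satisfied.
Quorum: 6 present (interested partners count toward quorum); quorum is 6. Satisfied.
Vote: the related-party contract with a company controlled by Partner Mendez requires two-thirds of the disinterested partners present (6 − 1 = 5). 2/3 of 5 = 3.33, rounded up to 4, so 4 affirmative votes are needed; 4 voted in favor. Satisfied.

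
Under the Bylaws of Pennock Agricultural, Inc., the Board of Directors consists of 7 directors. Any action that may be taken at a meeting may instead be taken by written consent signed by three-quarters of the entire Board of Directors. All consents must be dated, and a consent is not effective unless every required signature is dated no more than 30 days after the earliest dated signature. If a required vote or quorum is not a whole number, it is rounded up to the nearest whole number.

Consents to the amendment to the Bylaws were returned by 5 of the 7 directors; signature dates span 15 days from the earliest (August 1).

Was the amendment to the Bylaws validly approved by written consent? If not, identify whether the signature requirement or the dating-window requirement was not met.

Signatures required: three-quarters of 7 — 3/4 of 7 = 5.25, rounded up to 6, so 6 needed; 5 signed. Insufficient.
Dating window: the latest signature is 15 days after the earliest; the limit is 30 days. Within the window.

Not effective — insufficient signatures.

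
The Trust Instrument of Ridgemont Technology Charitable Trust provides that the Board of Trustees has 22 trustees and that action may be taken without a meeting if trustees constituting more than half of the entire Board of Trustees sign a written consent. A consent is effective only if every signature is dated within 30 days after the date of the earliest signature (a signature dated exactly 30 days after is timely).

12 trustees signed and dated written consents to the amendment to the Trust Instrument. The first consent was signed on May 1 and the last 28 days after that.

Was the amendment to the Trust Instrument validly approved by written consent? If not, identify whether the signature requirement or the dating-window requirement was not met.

Signatures required: more than half of 22 — a majority of 22 is 12, so 12 needed; 12 signed. Sufficient.
Dating window: the latest signature is 28 days after the earliest; the limit is 30 days. Within the window.

Effective — both the signature and dating-window requirements are satisfied.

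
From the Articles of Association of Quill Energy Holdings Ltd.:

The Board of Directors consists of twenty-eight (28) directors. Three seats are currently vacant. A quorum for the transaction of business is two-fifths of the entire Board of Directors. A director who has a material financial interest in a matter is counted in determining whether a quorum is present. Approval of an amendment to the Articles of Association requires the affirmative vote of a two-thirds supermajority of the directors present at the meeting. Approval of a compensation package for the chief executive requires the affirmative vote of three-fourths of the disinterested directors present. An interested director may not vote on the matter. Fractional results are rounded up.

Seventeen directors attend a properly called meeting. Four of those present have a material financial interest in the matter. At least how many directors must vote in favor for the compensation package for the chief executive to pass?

10

The compensation package for the chief executive requires three-fourths of the disinterested directors present (17 − 4 = 13).
3/4 of 13 = 9.75, rounded up to 10.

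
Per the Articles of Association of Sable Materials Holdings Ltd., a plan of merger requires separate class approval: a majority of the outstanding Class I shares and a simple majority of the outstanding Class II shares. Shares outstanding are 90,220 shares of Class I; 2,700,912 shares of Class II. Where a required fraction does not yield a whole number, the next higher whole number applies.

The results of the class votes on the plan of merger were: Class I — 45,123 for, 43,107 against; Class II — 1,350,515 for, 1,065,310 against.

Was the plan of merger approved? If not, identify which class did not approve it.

Approved — every class gave the required vote.

Class I: a majority of 90220 is 45111; 45,111 required, 45,123 in favor — approved.
Class II: a majority of 2700912 is 1350457; 1,350,457 required, 1,350,515 in favor — approved.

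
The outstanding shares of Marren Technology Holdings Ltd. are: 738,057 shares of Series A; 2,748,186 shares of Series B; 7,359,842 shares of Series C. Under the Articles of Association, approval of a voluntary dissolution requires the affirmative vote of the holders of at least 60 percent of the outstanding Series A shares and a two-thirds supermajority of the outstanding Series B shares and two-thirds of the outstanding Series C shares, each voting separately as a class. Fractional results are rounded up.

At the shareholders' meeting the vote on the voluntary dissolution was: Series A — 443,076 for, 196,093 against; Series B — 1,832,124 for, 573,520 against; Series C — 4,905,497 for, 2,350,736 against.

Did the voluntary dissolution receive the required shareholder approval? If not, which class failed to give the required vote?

Not approved — the Series C shares did not give the required vote.

Series A: 3/5 of 738057 = 442834.20, rounded up to 442835; 442,835 required, 443,076 in favor — approved.
Series B: 2/3 of 2748186 = 1832124; 1,832,124 required, 1,832,124 in favor — approved.
Series C: 2/3 of 7359842 = 4906561.33, rounded up to 4906562; 4,906,562 required, 4,905,497 in favor — not approved.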